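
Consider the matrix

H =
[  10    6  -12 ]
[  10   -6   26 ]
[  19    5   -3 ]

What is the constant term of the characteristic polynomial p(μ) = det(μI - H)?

p(0) = det(0·I − H) = det(−H) = (−1)^3·det(H).
det(H) = 56, so p(0) = -56.

-56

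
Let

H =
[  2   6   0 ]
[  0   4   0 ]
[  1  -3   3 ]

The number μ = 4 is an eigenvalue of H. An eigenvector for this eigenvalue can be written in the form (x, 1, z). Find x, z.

We need (H - 4I)v = 0.
H - 4I = [[-2, 6, 0], [0, 0, 0], [1, -3, -1]].
Row 1: (-2)·x + (6)·1 + (0)·z = 0
Row 2: (0)·x + (0)·1 + (0)·z = 0
Row 3: (1)·x + (-3)·1 + (-1)·z = 0
Solving gives x = 3, z = 0.
Check: H·(3, 1, 0) = (12, 4, 0) = 4·(3, 1, 0).

3, 0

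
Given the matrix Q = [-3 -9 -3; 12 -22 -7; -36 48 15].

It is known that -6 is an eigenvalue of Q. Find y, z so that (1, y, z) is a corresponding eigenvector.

We need (Q + 6I)v = 0.
Q + 6I = [[3, -9, -3], [12, -16, -7], [-36, 48, 21]].
Row 1: (3)·1 + (-9)·y + (-3)·z = 0
Row 2: (12)·1 + (-16)·y + (-7)·z = 0
Row 3: (-36)·1 + (48)·y + (21)·z = 0
Solving gives y = -1, z = 4.
Check: Q·(1, -1, 4) = (-6, 6, -24) = -6·(1, -1, 4).

-1, 4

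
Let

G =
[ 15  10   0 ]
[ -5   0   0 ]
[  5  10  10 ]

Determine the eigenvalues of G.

5, 10, 10

Set up det(μI - G) = 0.
Expanding the 3×3 determinant: p(μ) = μ^3 - 25μ^2 + 200μ - 500.
Rational-root test: μ = 10 gives p(10) = 0.
Dividing by (μ - 10) leaves μ^2 - 15μ + 50.
The quadratic factors as (μ - 5)·(μ - 10).
Eigenvalues: 5, 10, 10.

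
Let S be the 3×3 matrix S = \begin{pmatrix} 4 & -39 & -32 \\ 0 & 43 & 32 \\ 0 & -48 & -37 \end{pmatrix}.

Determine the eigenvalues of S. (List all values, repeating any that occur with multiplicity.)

-5, 4, 11

Set up det(tI - S) = 0.
Cofactor expansion gives p(t) = t^3 - 10t^2 - 31t + 220.
Since p(4) = 0, t = 4 is a root.
Dividing by (t - 4) leaves t^2 - 6t - 55.
The quadratic factors as (t + 5)·(t - 11).
Eigenvalues: -5, 4, 11.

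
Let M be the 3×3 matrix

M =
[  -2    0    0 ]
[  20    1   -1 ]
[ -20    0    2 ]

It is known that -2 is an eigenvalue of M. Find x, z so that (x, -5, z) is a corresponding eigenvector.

1, 5

We need (M + 2I)v = 0.
M + 2I = [[0, 0, 0], [20, 3, -1], [-20, 0, 4]].
Row 1: (0)·x + (0)·-5 + (0)·z = 0
Row 2: (20)·x + (3)·-5 + (-1)·z = 0
Row 3: (-20)·x + (0)·-5 + (4)·z = 0
Solving gives x = 1, z = 5.
Check: M·(1, -5, 5) = (-2, 10, -10) = -2·(1, -5, 5).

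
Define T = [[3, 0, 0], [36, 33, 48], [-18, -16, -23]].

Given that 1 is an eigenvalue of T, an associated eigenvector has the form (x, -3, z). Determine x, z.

We need (T - 1I)v = 0.
T - 1I = [[2, 0, 0], [36, 32, 48], [-18, -16, -24]].
Row 1: (2)·x + (0)·-3 + (0)·z = 0
Row 2: (36)·x + (32)·-3 + (48)·z = 0
Row 3: (-18)·x + (-16)·-3 + (-24)·z = 0
Solving gives x = 0, z = 2.
Check: T·(0, -3, 2) = (0, -3, 2) = 1·(0, -3, 2).

0, 2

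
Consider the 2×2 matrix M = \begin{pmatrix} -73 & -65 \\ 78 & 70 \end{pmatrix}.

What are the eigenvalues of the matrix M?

det(M - λI) = (-73 - λ)(70 - λ) - (-65)·(78) = λ^2 + 3λ - 40.
This factors as (λ + 8)·(λ - 5) = 0.
Eigenvalues: -8, 5.

-8, 5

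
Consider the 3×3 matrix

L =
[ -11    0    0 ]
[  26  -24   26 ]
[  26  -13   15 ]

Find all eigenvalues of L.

Set up det(λI - L) = 0.
Expanding along the first row, p(λ) = λ^3 + 20λ^2 + 77λ - 242.
Rational-root test: λ = -11 gives p(-11) = 0.
Dividing by (λ + 11) leaves λ^2 + 9λ - 22.
The quadratic factors as (λ + 11)·(λ - 2).
Eigenvalues: -11, -11, 2.

-11, -11, 2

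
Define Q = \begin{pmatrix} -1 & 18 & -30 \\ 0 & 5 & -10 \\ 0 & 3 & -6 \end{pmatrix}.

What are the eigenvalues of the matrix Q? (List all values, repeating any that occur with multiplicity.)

-1, -1, 0

Set up det(λI - Q) = 0.
Cofactor expansion gives p(λ) = λ^3 + 2λ^2 + λ.
Rational-root test: λ = 0 gives p(0) = 0.
Factor out λ: p(λ) = λ·(λ^2 + 2λ + 1).
The quadratic factor is (λ + 1)^2.
Eigenvalues: -1, -1, 0.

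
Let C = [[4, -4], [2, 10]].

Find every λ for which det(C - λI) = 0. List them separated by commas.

6, 8

det(C - tI) = (4 - t)(10 - t) - (-4)·(2) = t^2 - 14t + 48.
This factors as (t - 6)·(t - 8) = 0.
Eigenvalues: 6, 8.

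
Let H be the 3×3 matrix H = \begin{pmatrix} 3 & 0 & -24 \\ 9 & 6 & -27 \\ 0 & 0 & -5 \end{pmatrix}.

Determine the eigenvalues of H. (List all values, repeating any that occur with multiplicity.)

-5, 3, 6

Compute the characteristic polynomial p(lambda) = det(lambda·I - H).
Expanding the 3×3 determinant: p(lambda) = lambda^3 - 4·lambda^2 - 27·lambda + 90.
Rational-root test: lambda = 3 gives p(3) = 0.
Dividing by (lambda - 3) leaves lambda^2 - lambda - 30.
The quadratic factors as (lambda + 5)·(lambda - 6).
Eigenvalues: -5, 3, 6.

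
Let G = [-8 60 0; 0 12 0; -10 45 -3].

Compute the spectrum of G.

-8, -3, 12

The characteristic polynomial is p(t) = det(tI - G).
Expanding along the first row, p(t) = t^3 - t^2 - 108t - 288.
Try t = -8: p(-8) = 0, so -8 is a root.
Dividing by (t + 8) leaves t^2 - 9t - 36.
The quadratic factors as (t + 3)·(t - 12).
Eigenvalues: -8, -3, 12.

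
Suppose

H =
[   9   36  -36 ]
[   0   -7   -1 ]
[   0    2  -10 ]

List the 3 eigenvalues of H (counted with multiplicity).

Compute the characteristic polynomial p(t) = det(tI - H).
Expanding along the first row, p(t) = t^3 + 8t^2 - 81t - 648.
Try t = 9: p(9) = 0, so 9 is a root.
Factor out (t - 9): p(t) = (t - 9)·(t^2 + 17t + 72).
The quadratic factors as (t + 9)·(t + 8).
Eigenvalues: -9, -8, 9.

-9, -8, 9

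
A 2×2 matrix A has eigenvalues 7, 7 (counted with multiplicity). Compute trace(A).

14

trace(A) is the sum of the eigenvalues: (7) + (7) = 14.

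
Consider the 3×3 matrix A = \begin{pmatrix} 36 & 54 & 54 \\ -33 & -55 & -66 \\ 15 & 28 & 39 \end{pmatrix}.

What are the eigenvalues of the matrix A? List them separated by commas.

Set up det(rI - A) = 0.
Expanding the 3×3 determinant: p(r) = r^3 - 20r^2 + 99r.
Try r = 11: p(11) = 0, so 11 is a root.
Dividing by (r - 11) leaves r^2 - 9r.
The quadratic factors as r·(r - 9).
Eigenvalues: 0, 9, 11.

0, 9, 11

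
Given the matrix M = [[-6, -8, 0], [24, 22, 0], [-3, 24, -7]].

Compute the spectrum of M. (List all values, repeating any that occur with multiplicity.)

Compute the characteristic polynomial p(r) = det(rI - M).
Expanding the 3×3 determinant: p(r) = r^3 - 9r^2 - 52r + 420.
Try r = 6: p(6) = 0, so 6 is a root.
Dividing by (r - 6) leaves r^2 - 3r - 70.
The quadratic factors as (r + 7)·(r - 10).
Eigenvalues: -7, 6, 10.

-7, 6, 10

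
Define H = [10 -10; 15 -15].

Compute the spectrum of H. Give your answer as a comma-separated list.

-5, 0

det(H - rI) = (10 - r)(-15 - r) - (-10)·(15) = r^2 + 5r.
This factors as (r + 5)·r = 0.
Eigenvalues: -5, 0.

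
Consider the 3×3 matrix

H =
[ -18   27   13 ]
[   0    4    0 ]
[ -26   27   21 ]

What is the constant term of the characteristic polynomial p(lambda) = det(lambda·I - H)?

p(0) = det(0·I − H) = det(−H) = (−1)^3·det(H).
det(H) = -160, so p(0) = 160.

160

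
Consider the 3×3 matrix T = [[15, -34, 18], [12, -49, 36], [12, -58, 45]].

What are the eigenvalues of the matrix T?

-1, 3, 9

Set up det(λI - T) = 0.
Expanding along the first row, p(λ) = λ^3 - 11λ^2 + 15λ + 27.
Rational-root test: λ = 3 gives p(3) = 0.
Dividing by (λ - 3) leaves λ^2 - 8λ - 9.
The quadratic factors as (λ + 1)·(λ - 9).
Eigenvalues: -1, 3, 9.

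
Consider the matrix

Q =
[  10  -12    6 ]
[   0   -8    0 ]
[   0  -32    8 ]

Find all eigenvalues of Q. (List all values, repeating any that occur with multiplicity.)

-8, 8, 10

The characteristic polynomial is p(lambda) = det(lambda·I - Q).
Cofactor expansion gives p(lambda) = lambda^3 - 10·lambda^2 - 64·lambda + 640.
Since p(-8) = 0, lambda = -8 is a root.
Dividing by (lambda + 8) leaves lambda^2 - 18·lambda + 80.
The quadratic factors as (lambda - 8)·(lambda - 10).
Eigenvalues: -8, 8, 10.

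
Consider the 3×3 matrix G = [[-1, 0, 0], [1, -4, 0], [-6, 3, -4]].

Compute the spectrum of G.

G is lower triangular, so its eigenvalues are the diagonal entries.
Diagonal: -1, -4, -4.

-4, -4, -1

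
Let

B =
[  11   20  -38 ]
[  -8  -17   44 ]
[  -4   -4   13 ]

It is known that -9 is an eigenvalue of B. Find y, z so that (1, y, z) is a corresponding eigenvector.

-1, 0

We need (B + 9I)v = 0.
B + 9I = [[20, 20, -38], [-8, -8, 44], [-4, -4, 22]].
Row 1: (20)·1 + (20)·y + (-38)·z = 0
Row 2: (-8)·1 + (-8)·y + (44)·z = 0
Row 3: (-4)·1 + (-4)·y + (22)·z = 0
Solving gives y = -1, z = 0.
Check: B·(1, -1, 0) = (-9, 9, 0) = -9·(1, -1, 0).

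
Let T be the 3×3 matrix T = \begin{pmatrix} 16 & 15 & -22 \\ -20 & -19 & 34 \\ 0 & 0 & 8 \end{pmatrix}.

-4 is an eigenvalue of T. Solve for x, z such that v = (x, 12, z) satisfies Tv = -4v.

We need (T + 4I)v = 0.
T + 4I = [[20, 15, -22], [-20, -15, 34], [0, 0, 12]].
Row 1: (20)·x + (15)·12 + (-22)·z = 0
Row 2: (-20)·x + (-15)·12 + (34)·z = 0
Row 3: (0)·x + (0)·12 + (12)·z = 0
Solving gives x = -9, z = 0.
Check: T·(-9, 12, 0) = (36, -48, 0) = -4·(-9, 12, 0).

-9, 0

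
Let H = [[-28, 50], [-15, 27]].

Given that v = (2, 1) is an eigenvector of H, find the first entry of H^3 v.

-54

First find the eigenvalue: Hv = (-6, -3) = -3·(2, 1), so λ = -3.
Then H^3 v = λ^3·v = (-3)^3·(2, 1) = -27·(2, 1) = (-54, -27).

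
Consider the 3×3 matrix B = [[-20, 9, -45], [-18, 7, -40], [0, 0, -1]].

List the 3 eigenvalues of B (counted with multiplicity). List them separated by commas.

-11, -2, -1

Set up det(sI - B) = 0.
Expanding along the first row, p(s) = s^3 + 14s^2 + 35s + 22.
Try s = -2: p(-2) = 0, so -2 is a root.
Dividing by (s + 2) leaves s^2 + 12s + 11.
The quadratic factors as (s + 11)·(s + 1).
Eigenvalues: -11, -2, -1.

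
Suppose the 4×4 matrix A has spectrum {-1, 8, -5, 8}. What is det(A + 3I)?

If A has eigenvalues -1, 8, -5, 8, then A + 3I has eigenvalues 2, 11, -2, 11.
det(A + 3I) = (2) · (11) · (-2) · (11) = -484.

-484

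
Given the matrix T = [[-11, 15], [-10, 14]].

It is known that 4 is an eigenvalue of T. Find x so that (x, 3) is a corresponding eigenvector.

We need (T - 4I)v = 0.
T - 4I = [[-15, 15], [-10, 10]].
Row 1: (-15)·x + (15)·3 = 0
Row 2: (-10)·x + (10)·3 = 0
Solving gives x = 3.
Check: T·(3, 3) = (12, 12) = 4·(3, 3).

3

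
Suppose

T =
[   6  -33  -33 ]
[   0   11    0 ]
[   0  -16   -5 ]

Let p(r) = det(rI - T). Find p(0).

p(0) = det(0·I − T) = det(−T) = (−1)^3·det(T).
det(T) = -330, so p(0) = 330.

330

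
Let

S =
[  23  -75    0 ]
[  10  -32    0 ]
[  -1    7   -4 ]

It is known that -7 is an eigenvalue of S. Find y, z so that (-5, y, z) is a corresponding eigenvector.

We need (S + 7I)v = 0.
S + 7I = [[30, -75, 0], [10, -25, 0], [-1, 7, 3]].
Row 1: (30)·-5 + (-75)·y + (0)·z = 0
Row 2: (10)·-5 + (-25)·y + (0)·z = 0
Row 3: (-1)·-5 + (7)·y + (3)·z = 0
Solving gives y = -2, z = 3.
Check: S·(-5, -2, 3) = (35, 14, -21) = -7·(-5, -2, 3).

-2, 3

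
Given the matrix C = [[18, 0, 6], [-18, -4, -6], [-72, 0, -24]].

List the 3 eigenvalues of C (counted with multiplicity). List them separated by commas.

The characteristic polynomial is p(r) = det(rI - C).
Expanding along the first row, p(r) = r^3 + 10r^2 + 24r.
Since p(-6) = 0, r = -6 is a root.
Dividing by (r + 6) leaves r^2 + 4r.
The quadratic factors as (r + 4)·r.
Eigenvalues: -6, -4, 0.

-6, -4, 0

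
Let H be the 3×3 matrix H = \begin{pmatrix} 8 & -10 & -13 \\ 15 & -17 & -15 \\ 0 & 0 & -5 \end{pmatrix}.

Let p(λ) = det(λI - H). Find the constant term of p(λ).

p(λ) = λ^3 + 14λ^2 + 59λ + 70.
The constant term is 70.

70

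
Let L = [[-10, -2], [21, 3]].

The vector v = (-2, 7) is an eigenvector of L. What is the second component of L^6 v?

First find the eigenvalue: Lv = (6, -21) = -3·(-2, 7), so λ = -3.
Then L^6 v = λ^6·v = (-3)^6·(-2, 7) = 729·(-2, 7) = (-1458, 5103).

5103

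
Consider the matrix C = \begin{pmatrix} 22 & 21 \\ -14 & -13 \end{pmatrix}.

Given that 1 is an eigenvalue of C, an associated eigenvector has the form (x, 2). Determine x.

We need (C - 1I)v = 0.
C - 1I = [[21, 21], [-14, -14]].
Row 1: (21)·x + (21)·2 = 0
Row 2: (-14)·x + (-14)·2 = 0
Solving gives x = -2.
Check: C·(-2, 2) = (-2, 2) = 1·(-2, 2).

-2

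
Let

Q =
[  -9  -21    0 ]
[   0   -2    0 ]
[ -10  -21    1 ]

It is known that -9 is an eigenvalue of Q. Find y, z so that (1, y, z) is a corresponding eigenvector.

We need (Q + 9I)v = 0.
Q + 9I = [[0, -21, 0], [0, 7, 0], [-10, -21, 10]].
Row 1: (0)·1 + (-21)·y + (0)·z = 0
Row 2: (0)·1 + (7)·y + (0)·z = 0
Row 3: (-10)·1 + (-21)·y + (10)·z = 0
Solving gives y = 0, z = 1.
Check: Q·(1, 0, 1) = (-9, 0, -9) = -9·(1, 0, 1).

0, 1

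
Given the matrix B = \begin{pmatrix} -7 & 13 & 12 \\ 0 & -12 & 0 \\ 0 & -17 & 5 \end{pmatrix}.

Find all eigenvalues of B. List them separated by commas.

-12, -7, 5

Compute the characteristic polynomial p(λ) = det(λI - B).
Expanding the 3×3 determinant: p(λ) = λ^3 + 14λ^2 - 11λ - 420.
Rational-root test: λ = -12 gives p(-12) = 0.
Dividing by (λ + 12) leaves λ^2 + 2λ - 35.
The quadratic factors as (λ + 7)·(λ - 5).
Eigenvalues: -12, -7, 5.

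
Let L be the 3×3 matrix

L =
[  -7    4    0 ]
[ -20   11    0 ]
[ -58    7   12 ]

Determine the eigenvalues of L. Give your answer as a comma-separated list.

1, 3, 12

Set up det(λI - L) = 0.
Cofactor expansion gives p(λ) = λ^3 - 16λ^2 + 51λ - 36.
Rational-root test: λ = 3 gives p(3) = 0.
Dividing by (λ - 3) leaves λ^2 - 13λ + 12.
The quadratic factors as (λ - 1)·(λ - 12).
Eigenvalues: 1, 3, 12.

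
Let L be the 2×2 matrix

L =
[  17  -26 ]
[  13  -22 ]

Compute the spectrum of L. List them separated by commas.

det(L - sI) = (17 - s)(-22 - s) - (-26)·(13) = s^2 + 5s - 36.
This factors as (s + 9)·(s - 4) = 0.
Eigenvalues: -9, 4.

-9, 4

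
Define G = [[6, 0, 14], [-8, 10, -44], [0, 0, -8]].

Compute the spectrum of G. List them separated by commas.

Set up det(rI - G) = 0.
Expanding along the first row, p(r) = r^3 - 8r^2 - 68r + 480.
Since p(10) = 0, r = 10 is a root.
Dividing by (r - 10) leaves r^2 + 2r - 48.
The quadratic factors as (r + 8)·(r - 6).
Eigenvalues: -8, 6, 10.

-8, 6, 10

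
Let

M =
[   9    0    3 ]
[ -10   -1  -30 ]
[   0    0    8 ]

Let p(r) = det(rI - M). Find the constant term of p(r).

p(r) = r^3 - 16r^2 + 55r + 72.
The constant term is 72.

72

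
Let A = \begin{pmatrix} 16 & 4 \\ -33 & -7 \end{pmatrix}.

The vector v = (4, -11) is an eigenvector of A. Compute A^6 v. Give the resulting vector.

First find the eigenvalue: Av = (20, -55) = 5·(4, -11), so λ = 5.
Then A^6 v = λ^6·v = 5^6·(4, -11) = 15625·(4, -11) = (62500, -171875).

(62500, -171875)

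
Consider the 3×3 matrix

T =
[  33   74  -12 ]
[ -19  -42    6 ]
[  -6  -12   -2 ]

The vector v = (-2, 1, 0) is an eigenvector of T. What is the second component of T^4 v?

First find the eigenvalue: Tv = (8, -4, 0) = -4·(-2, 1, 0), so λ = -4.
Then T^4 v = λ^4·v = (-4)^4·(-2, 1, 0) = 256·(-2, 1, 0) = (-512, 256, 0).

256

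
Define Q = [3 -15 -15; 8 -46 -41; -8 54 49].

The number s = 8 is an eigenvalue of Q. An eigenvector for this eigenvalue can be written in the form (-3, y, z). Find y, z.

We need (Q - 8I)v = 0.
Q - 8I = [[-5, -15, -15], [8, -54, -41], [-8, 54, 41]].
Row 1: (-5)·-3 + (-15)·y + (-15)·z = 0
Row 2: (8)·-3 + (-54)·y + (-41)·z = 0
Row 3: (-8)·-3 + (54)·y + (41)·z = 0
Solving gives y = -5, z = 6.
Check: Q·(-3, -5, 6) = (-24, -40, 48) = 8·(-3, -5, 6).

-5, 6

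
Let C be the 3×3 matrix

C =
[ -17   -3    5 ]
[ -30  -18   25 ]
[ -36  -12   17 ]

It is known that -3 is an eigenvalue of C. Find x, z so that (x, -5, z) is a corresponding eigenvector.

0, -3

We need (C + 3I)v = 0.
C + 3I = [[-14, -3, 5], [-30, -15, 25], [-36, -12, 20]].
Row 1: (-14)·x + (-3)·-5 + (5)·z = 0
Row 2: (-30)·x + (-15)·-5 + (25)·z = 0
Row 3: (-36)·x + (-12)·-5 + (20)·z = 0
Solving gives x = 0, z = -3.
Check: C·(0, -5, -3) = (0, 15, 9) = -3·(0, -5, -3).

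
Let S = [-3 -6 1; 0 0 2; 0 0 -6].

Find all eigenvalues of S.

S is upper triangular, so its eigenvalues are the diagonal entries.
Diagonal: -3, 0, -6.

-6, -3, 0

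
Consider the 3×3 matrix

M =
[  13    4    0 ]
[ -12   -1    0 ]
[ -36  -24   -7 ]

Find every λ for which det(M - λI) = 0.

-7, 5, 7

Compute the characteristic polynomial p(r) = det(rI - M).
Cofactor expansion gives p(r) = r^3 - 5r^2 - 49r + 245.
Rational-root test: r = 5 gives p(5) = 0.
Factor out (r - 5): p(r) = (r - 5)·(r^2 - 49).
The quadratic factors as (r + 7)·(r - 7).
Eigenvalues: -7, 5, 7.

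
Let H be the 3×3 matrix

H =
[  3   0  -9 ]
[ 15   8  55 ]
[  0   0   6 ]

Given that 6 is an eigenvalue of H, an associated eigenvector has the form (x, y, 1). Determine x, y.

We need (H - 6I)v = 0.
H - 6I = [[-3, 0, -9], [15, 2, 55], [0, 0, 0]].
Row 1: (-3)·x + (0)·y + (-9)·1 = 0
Row 2: (15)·x + (2)·y + (55)·1 = 0
Row 3: (0)·x + (0)·y + (0)·1 = 0
Solving gives x = -3, y = -5.
Check: H·(-3, -5, 1) = (-18, -30, 6) = 6·(-3, -5, 1).

-3, -5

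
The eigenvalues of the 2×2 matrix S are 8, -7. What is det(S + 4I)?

-36

If S has eigenvalues 8, -7, then S + 4I has eigenvalues 12, -3.
det(S + 4I) = (12) · (-3) = -36.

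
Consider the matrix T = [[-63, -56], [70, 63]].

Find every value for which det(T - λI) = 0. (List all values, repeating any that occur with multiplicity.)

det(T - rI) = (-63 - r)(63 - r) - (-56)·(70) = r^2 - 49.
This factors as (r + 7)·(r - 7) = 0.
Eigenvalues: -7, 7.

-7, 7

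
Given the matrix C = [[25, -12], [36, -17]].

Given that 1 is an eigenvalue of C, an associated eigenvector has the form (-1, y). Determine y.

We need (C - 1I)v = 0.
C - 1I = [[24, -12], [36, -18]].
Row 1: (24)·-1 + (-12)·y = 0
Row 2: (36)·-1 + (-18)·y = 0
Solving gives y = -2.
Check: C·(-1, -2) = (-1, -2) = 1·(-1, -2).

-2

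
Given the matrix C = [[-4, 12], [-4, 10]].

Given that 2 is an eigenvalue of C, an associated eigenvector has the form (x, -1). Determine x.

-2

We need (C - 2I)v = 0.
C - 2I = [[-6, 12], [-4, 8]].
Row 1: (-6)·x + (12)·-1 = 0
Row 2: (-4)·x + (8)·-1 = 0
Solving gives x = -2.
Check: C·(-2, -1) = (-4, -2) = 2·(-2, -1).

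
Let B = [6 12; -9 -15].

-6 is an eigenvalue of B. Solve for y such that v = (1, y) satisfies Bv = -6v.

-1

We need (B + 6I)v = 0.
B + 6I = [[12, 12], [-9, -9]].
Row 1: (12)·1 + (12)·y = 0
Row 2: (-9)·1 + (-9)·y = 0
Solving gives y = -1.
Check: B·(1, -1) = (-6, 6) = -6·(1, -1).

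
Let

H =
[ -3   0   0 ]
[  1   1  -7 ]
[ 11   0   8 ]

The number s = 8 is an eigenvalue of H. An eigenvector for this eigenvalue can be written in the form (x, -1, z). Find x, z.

0, 1

We need (H - 8I)v = 0.
H - 8I = [[-11, 0, 0], [1, -7, -7], [11, 0, 0]].
Row 1: (-11)·x + (0)·-1 + (0)·z = 0
Row 2: (1)·x + (-7)·-1 + (-7)·z = 0
Row 3: (11)·x + (0)·-1 + (0)·z = 0
Solving gives x = 0, z = 1.
Check: H·(0, -1, 1) = (0, -8, 8) = 8·(0, -1, 1).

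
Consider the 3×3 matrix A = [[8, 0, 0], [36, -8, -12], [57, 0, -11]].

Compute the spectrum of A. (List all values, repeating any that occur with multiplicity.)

-11, -8, 8

Set up det(μI - A) = 0.
Expanding along the first row, p(μ) = μ^3 + 11μ^2 - 64μ - 704.
Since p(-11) = 0, μ = -11 is a root.
Dividing by (μ + 11) leaves μ^2 - 64.
The quadratic factors as (μ + 8)·(μ - 8).
Eigenvalues: -11, -8, 8.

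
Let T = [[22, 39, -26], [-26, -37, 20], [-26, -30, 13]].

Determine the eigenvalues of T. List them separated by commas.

-7, -4, 9

The characteristic polynomial is p(λ) = det(λI - T).
Expanding along the first row, p(λ) = λ^3 + 2λ^2 - 71λ - 252.
Rational-root test: λ = -7 gives p(-7) = 0.
Factor out (λ + 7): p(λ) = (λ + 7)·(λ^2 - 5λ - 36).
The quadratic factors as (λ + 4)·(λ - 9).
Eigenvalues: -7, -4, 9.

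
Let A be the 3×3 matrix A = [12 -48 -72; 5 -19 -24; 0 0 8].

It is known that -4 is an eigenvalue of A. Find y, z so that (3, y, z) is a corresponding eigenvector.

We need (A + 4I)v = 0.
A + 4I = [[16, -48, -72], [5, -15, -24], [0, 0, 12]].
Row 1: (16)·3 + (-48)·y + (-72)·z = 0
Row 2: (5)·3 + (-15)·y + (-24)·z = 0
Row 3: (0)·3 + (0)·y + (12)·z = 0
Solving gives y = 1, z = 0.
Check: A·(3, 1, 0) = (-12, -4, 0) = -4·(3, 1, 0).

1, 0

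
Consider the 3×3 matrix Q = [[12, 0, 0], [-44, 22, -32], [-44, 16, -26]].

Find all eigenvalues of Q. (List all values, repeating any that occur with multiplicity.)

-10, 6, 12

Set up det(lambda·I - Q) = 0.
Expanding the 3×3 determinant: p(lambda) = lambda^3 - 8·lambda^2 - 108·lambda + 720.
Rational-root test: lambda = -10 gives p(-10) = 0.
Factor out (lambda + 10): p(lambda) = (lambda + 10)·(lambda^2 - 18·lambda + 72).
The quadratic factors as (lambda - 6)·(lambda - 12).
Eigenvalues: -10, 6, 12.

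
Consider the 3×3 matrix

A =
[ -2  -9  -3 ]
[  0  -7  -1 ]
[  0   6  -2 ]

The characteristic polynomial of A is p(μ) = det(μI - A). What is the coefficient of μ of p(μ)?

38

p(μ) = μ^3 + 11μ^2 + 38μ + 40.
The coefficient of μ is 38.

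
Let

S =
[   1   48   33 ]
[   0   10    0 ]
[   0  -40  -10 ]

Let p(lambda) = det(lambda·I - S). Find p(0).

100

p(0) = det(0·I − S) = det(−S) = (−1)^3·det(S).
det(S) = -100, so p(0) = 100.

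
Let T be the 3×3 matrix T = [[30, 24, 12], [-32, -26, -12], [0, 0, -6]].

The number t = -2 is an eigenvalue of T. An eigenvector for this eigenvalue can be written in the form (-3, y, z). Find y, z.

We need (T + 2I)v = 0.
T + 2I = [[32, 24, 12], [-32, -24, -12], [0, 0, -4]].
Row 1: (32)·-3 + (24)·y + (12)·z = 0
Row 2: (-32)·-3 + (-24)·y + (-12)·z = 0
Row 3: (0)·-3 + (0)·y + (-4)·z = 0
Solving gives y = 4, z = 0.
Check: T·(-3, 4, 0) = (6, -8, 0) = -2·(-3, 4, 0).

4, 0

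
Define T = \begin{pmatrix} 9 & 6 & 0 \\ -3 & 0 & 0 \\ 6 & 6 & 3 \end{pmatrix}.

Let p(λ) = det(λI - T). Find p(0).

-54

p(0) = det(0·I − T) = det(−T) = (−1)^3·det(T).
det(T) = 54, so p(0) = -54.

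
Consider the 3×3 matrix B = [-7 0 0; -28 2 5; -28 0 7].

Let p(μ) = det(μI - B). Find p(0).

98

p(0) = det(0·I − B) = det(−B) = (−1)^3·det(B).
det(B) = -98, so p(0) = 98.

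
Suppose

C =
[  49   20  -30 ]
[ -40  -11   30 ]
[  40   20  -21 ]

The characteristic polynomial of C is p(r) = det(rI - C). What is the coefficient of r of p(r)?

63

p(r) = r^3 - 17r^2 + 63r + 81.
The coefficient of r is 63.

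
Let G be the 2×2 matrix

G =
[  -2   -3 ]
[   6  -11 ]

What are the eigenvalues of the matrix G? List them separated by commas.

-8, -5

det(G - λI) = (-2 - λ)(-11 - λ) - (-3)·(6) = λ^2 + 13λ + 40.
This factors as (λ + 8)·(λ + 5) = 0.
Eigenvalues: -8, -5.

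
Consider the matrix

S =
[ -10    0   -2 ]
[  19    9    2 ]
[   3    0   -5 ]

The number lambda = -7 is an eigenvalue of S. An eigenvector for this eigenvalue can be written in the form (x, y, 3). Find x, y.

-2, 2

We need (S + 7I)v = 0.
S + 7I = [[-3, 0, -2], [19, 16, 2], [3, 0, 2]].
Row 1: (-3)·x + (0)·y + (-2)·3 = 0
Row 2: (19)·x + (16)·y + (2)·3 = 0
Row 3: (3)·x + (0)·y + (2)·3 = 0
Solving gives x = -2, y = 2.
Check: S·(-2, 2, 3) = (14, -14, -21) = -7·(-2, 2, 3).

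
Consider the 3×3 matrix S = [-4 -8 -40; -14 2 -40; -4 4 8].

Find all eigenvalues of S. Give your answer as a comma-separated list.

Compute the characteristic polynomial p(λ) = det(λI - S).
Expanding the 3×3 determinant: p(λ) = λ^3 - 6λ^2 - 136λ + 960.
Try λ = 10: p(10) = 0, so 10 is a root.
Factor out (λ - 10): p(λ) = (λ - 10)·(λ^2 + 4λ - 96).
The quadratic factors as (λ + 12)·(λ - 8).
Eigenvalues: -12, 8, 10.

-12, 8, 10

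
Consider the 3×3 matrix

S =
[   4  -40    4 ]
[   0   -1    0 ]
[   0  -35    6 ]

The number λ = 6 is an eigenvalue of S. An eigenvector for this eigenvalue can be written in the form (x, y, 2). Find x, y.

4, 0

We need (S - 6I)v = 0.
S - 6I = [[-2, -40, 4], [0, -7, 0], [0, -35, 0]].
Row 1: (-2)·x + (-40)·y + (4)·2 = 0
Row 2: (0)·x + (-7)·y + (0)·2 = 0
Row 3: (0)·x + (-35)·y + (0)·2 = 0
Solving gives x = 4, y = 0.
Check: S·(4, 0, 2) = (24, 0, 12) = 6·(4, 0, 2).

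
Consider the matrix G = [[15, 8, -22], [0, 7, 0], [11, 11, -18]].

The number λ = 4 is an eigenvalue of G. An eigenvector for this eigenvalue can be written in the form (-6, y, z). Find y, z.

We need (G - 4I)v = 0.
G - 4I = [[11, 8, -22], [0, 3, 0], [11, 11, -22]].
Row 1: (11)·-6 + (8)·y + (-22)·z = 0
Row 2: (0)·-6 + (3)·y + (0)·z = 0
Row 3: (11)·-6 + (11)·y + (-22)·z = 0
Solving gives y = 0, z = -3.
Check: G·(-6, 0, -3) = (-24, 0, -12) = 4·(-6, 0, -3).

0, -3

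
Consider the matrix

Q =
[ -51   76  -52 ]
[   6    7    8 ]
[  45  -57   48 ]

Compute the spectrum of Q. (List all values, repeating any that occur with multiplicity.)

The characteristic polynomial is p(λ) = det(λI - Q).
Cofactor expansion gives p(λ) = λ^3 - 4λ^2 - 129λ + 756.
Since p(7) = 0, λ = 7 is a root.
Dividing by (λ - 7) leaves λ^2 + 3λ - 108.
The quadratic factors as (λ + 12)·(λ - 9).
Eigenvalues: -12, 7, 9.

-12, 7, 9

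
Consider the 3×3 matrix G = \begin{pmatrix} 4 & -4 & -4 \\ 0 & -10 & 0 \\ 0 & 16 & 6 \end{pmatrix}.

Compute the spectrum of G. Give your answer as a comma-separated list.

Compute the characteristic polynomial p(r) = det(rI - G).
Expanding along the first row, p(r) = r^3 - 76r + 240.
Rational-root test: r = 4 gives p(4) = 0.
Dividing by (r - 4) leaves r^2 + 4r - 60.
The quadratic factors as (r + 10)·(r - 6).
Eigenvalues: -10, 4, 6.

-10, 4, 6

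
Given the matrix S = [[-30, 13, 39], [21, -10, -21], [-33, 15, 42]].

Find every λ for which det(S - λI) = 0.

The characteristic polynomial is p(λ) = det(λI - S).
Expanding the 3×3 determinant: p(λ) = λ^3 - 2λ^2 - 51λ - 108.
Since p(-4) = 0, λ = -4 is a root.
Dividing by (λ + 4) leaves λ^2 - 6λ - 27.
The quadratic factors as (λ + 3)·(λ - 9).
Eigenvalues: -4, -3, 9.

-4, -3, 9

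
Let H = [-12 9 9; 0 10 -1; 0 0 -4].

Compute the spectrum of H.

H is upper triangular, so its eigenvalues are the diagonal entries.
Diagonal: -12, 10, -4.

-12, -4, 10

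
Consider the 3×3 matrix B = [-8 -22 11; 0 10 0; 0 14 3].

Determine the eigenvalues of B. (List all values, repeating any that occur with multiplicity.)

-8, 3, 10

Compute the characteristic polynomial p(lambda) = det(lambda·I - B).
Expanding the 3×3 determinant: p(lambda) = lambda^3 - 5·lambda^2 - 74·lambda + 240.
Since p(3) = 0, lambda = 3 is a root.
Factor out (lambda - 3): p(lambda) = (lambda - 3)·(lambda^2 - 2·lambda - 80).
The quadratic factors as (lambda + 8)·(lambda - 10).
Eigenvalues: -8, 3, 10.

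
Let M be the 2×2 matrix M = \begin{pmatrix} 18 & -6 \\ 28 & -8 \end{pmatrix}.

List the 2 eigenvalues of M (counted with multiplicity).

4, 6

det(M - μI) = (18 - μ)(-8 - μ) - (-6)·(28) = μ^2 - 10μ + 24.
This factors as (μ - 4)·(μ - 6) = 0.
Eigenvalues: 4, 6.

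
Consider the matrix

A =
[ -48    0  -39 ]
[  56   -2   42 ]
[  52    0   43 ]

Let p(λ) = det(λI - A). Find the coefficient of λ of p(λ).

p(λ) = λ^3 + 7λ^2 - 26λ - 72.
The coefficient of λ is -26.

-26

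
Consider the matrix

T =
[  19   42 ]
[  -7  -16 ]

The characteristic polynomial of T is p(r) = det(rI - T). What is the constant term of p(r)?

-10

p(r) = r^2 - 3r - 10.
The constant term is -10.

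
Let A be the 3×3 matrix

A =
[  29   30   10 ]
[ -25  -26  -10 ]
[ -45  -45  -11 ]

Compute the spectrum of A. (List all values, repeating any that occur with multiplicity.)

The characteristic polynomial is p(lambda) = det(lambda·I - A).
Expanding along the first row, p(lambda) = lambda^3 + 8·lambda^2 - 37·lambda - 44.
Rational-root test: lambda = -1 gives p(-1) = 0.
Factor out (lambda + 1): p(lambda) = (lambda + 1)·(lambda^2 + 7·lambda - 44).
The quadratic factors as (lambda + 11)·(lambda - 4).
Eigenvalues: -11, -1, 4.

-11, -1, 4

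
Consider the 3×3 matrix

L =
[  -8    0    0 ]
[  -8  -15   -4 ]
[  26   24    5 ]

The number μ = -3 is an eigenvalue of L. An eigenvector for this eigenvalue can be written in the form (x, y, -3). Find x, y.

We need (L + 3I)v = 0.
L + 3I = [[-5, 0, 0], [-8, -12, -4], [26, 24, 8]].
Row 1: (-5)·x + (0)·y + (0)·-3 = 0
Row 2: (-8)·x + (-12)·y + (-4)·-3 = 0
Row 3: (26)·x + (24)·y + (8)·-3 = 0
Solving gives x = 0, y = 1.
Check: L·(0, 1, -3) = (0, -3, 9) = -3·(0, 1, -3).

0, 1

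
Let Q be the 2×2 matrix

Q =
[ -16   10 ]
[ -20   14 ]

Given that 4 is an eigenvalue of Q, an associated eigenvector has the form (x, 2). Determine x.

1

We need (Q - 4I)v = 0.
Q - 4I = [[-20, 10], [-20, 10]].
Row 1: (-20)·x + (10)·2 = 0
Row 2: (-20)·x + (10)·2 = 0
Solving gives x = 1.
Check: Q·(1, 2) = (4, 8) = 4·(1, 2).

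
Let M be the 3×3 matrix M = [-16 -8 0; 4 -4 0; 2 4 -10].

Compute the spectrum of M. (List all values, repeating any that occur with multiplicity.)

-12, -10, -8

The characteristic polynomial is p(s) = det(sI - M).
Expanding along the first row, p(s) = s^3 + 30s^2 + 296s + 960.
Try s = -12: p(-12) = 0, so -12 is a root.
Dividing by (s + 12) leaves s^2 + 18s + 80.
The quadratic factors as (s + 10)·(s + 8).
Eigenvalues: -12, -10, -8.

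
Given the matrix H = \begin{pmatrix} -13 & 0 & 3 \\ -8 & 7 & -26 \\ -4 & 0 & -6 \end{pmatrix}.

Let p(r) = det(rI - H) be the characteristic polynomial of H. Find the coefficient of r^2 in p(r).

12

The coefficient of r^2 of det(rI - H) is −trace(H).
trace(H) = (-13) + (7) + (-6) = -12, so the coefficient is 12.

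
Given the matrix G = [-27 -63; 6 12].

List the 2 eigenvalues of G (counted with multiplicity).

det(G - sI) = (-27 - s)(12 - s) - (-63)·(6) = s^2 + 15s + 54.
This factors as (s + 9)·(s + 6) = 0.
Eigenvalues: -9, -6.

-9, -6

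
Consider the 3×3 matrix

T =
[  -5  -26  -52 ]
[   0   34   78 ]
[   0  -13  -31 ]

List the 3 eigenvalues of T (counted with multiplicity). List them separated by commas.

The characteristic polynomial is p(λ) = det(λI - T).
Expanding the 3×3 determinant: p(λ) = λ^3 + 2λ^2 - 55λ - 200.
Try λ = -5: p(-5) = 0, so -5 is a root.
Factor out (λ + 5): p(λ) = (λ + 5)·(λ^2 - 3λ - 40).
The quadratic factors as (λ + 5)·(λ - 8).
Eigenvalues: -5, -5, 8.

-5, -5, 8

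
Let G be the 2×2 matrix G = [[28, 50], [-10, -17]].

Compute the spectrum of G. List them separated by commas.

det(G - sI) = (28 - s)(-17 - s) - (50)·(-10) = s^2 - 11s + 24.
This factors as (s - 3)·(s - 8) = 0.
Eigenvalues: 3, 8.

3, 8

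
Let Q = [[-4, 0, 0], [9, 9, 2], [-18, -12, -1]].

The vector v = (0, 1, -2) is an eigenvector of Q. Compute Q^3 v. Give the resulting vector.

(0, 125, -250)

First find the eigenvalue: Qv = (0, 5, -10) = 5·(0, 1, -2), so λ = 5.
Then Q^3 v = λ^3·v = 5^3·(0, 1, -2) = 125·(0, 1, -2) = (0, 125, -250).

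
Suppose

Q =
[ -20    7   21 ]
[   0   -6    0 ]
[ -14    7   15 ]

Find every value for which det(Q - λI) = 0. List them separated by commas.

Set up det(lambda·I - Q) = 0.
Expanding along the first row, p(lambda) = lambda^3 + 11·lambda^2 + 24·lambda - 36.
Since p(1) = 0, lambda = 1 is a root.
Factor out (lambda - 1): p(lambda) = (lambda - 1)·(lambda^2 + 12·lambda + 36).
The quadratic factor is (lambda + 6)^2.
Eigenvalues: -6, -6, 1.

-6, -6, 1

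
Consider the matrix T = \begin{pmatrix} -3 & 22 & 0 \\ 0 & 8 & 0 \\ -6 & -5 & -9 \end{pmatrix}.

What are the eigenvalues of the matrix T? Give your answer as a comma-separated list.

The characteristic polynomial is p(μ) = det(μI - T).
Cofactor expansion gives p(μ) = μ^3 + 4μ^2 - 69μ - 216.
Try μ = -3: p(-3) = 0, so -3 is a root.
Factor out (μ + 3): p(μ) = (μ + 3)·(μ^2 + μ - 72).
The quadratic factors as (μ + 9)·(μ - 8).
Eigenvalues: -9, -3, 8.

-9, -3, 8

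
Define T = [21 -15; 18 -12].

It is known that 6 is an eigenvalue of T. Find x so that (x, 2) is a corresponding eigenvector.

We need (T - 6I)v = 0.
T - 6I = [[15, -15], [18, -18]].
Row 1: (15)·x + (-15)·2 = 0
Row 2: (18)·x + (-18)·2 = 0
Solving gives x = 2.
Check: T·(2, 2) = (12, 12) = 6·(2, 2).

2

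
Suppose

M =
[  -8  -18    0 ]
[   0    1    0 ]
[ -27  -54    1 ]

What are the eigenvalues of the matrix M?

The characteristic polynomial is p(lambda) = det(lambda·I - M).
Cofactor expansion gives p(lambda) = lambda^3 + 6·lambda^2 - 15·lambda + 8.
Try lambda = 1: p(1) = 0, so 1 is a root.
Dividing by (lambda - 1) leaves lambda^2 + 7·lambda - 8.
The quadratic factors as (lambda + 8)·(lambda - 1).
Eigenvalues: -8, 1, 1.

-8, 1, 1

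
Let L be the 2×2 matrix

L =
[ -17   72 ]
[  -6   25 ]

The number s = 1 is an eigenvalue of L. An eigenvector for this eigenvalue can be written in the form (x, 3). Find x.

We need (L - 1I)v = 0.
L - 1I = [[-18, 72], [-6, 24]].
Row 1: (-18)·x + (72)·3 = 0
Row 2: (-6)·x + (24)·3 = 0
Solving gives x = 12.
Check: L·(12, 3) = (12, 3) = 1·(12, 3).

12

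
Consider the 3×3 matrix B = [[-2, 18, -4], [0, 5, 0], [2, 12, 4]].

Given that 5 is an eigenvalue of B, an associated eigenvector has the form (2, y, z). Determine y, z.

-1, -8

We need (B - 5I)v = 0.
B - 5I = [[-7, 18, -4], [0, 0, 0], [2, 12, -1]].
Row 1: (-7)·2 + (18)·y + (-4)·z = 0
Row 2: (0)·2 + (0)·y + (0)·z = 0
Row 3: (2)·2 + (12)·y + (-1)·z = 0
Solving gives y = -1, z = -8.
Check: B·(2, -1, -8) = (10, -5, -40) = 5·(2, -1, -8).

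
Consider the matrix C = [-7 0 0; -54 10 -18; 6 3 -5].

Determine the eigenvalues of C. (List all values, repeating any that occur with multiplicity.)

Set up det(μI - C) = 0.
Cofactor expansion gives p(μ) = μ^3 + 2μ^2 - 31μ + 28.
Since p(1) = 0, μ = 1 is a root.
Dividing by (μ - 1) leaves μ^2 + 3μ - 28.
The quadratic factors as (μ + 7)·(μ - 4).
Eigenvalues: -7, 1, 4.

-7, 1, 4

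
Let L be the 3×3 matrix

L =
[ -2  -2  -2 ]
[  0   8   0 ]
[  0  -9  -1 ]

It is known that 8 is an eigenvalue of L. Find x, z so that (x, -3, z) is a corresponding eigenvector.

0, 3

We need (L - 8I)v = 0.
L - 8I = [[-10, -2, -2], [0, 0, 0], [0, -9, -9]].
Row 1: (-10)·x + (-2)·-3 + (-2)·z = 0
Row 2: (0)·x + (0)·-3 + (0)·z = 0
Row 3: (0)·x + (-9)·-3 + (-9)·z = 0
Solving gives x = 0, z = 3.
Check: L·(0, -3, 3) = (0, -24, 24) = 8·(0, -3, 3).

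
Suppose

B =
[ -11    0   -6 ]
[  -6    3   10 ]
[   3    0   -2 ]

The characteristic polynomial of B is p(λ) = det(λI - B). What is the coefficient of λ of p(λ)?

p(λ) = λ^3 + 10λ^2 + λ - 120.
The coefficient of λ is 1.

1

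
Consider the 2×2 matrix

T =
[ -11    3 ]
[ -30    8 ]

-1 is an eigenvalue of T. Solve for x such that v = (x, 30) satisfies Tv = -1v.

We need (T + 1I)v = 0.
T + 1I = [[-10, 3], [-30, 9]].
Row 1: (-10)·x + (3)·30 = 0
Row 2: (-30)·x + (9)·30 = 0
Solving gives x = 9.
Check: T·(9, 30) = (-9, -30) = -1·(9, 30).

9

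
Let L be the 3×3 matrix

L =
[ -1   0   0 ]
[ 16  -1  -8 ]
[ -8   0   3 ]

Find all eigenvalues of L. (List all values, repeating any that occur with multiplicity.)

Set up det(μI - L) = 0.
Cofactor expansion gives p(μ) = μ^3 - μ^2 - 5μ - 3.
Try μ = 3: p(3) = 0, so 3 is a root.
Dividing by (μ - 3) leaves μ^2 + 2μ + 1.
The quadratic factor is (μ + 1)^2.
Eigenvalues: -1, -1, 3.

-1, -1, 3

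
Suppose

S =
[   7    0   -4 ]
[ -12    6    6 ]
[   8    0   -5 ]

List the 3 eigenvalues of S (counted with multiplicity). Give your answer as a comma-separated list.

The characteristic polynomial is p(λ) = det(λI - S).
Expanding the 3×3 determinant: p(λ) = λ^3 - 8λ^2 + 9λ + 18.
Rational-root test: λ = 6 gives p(6) = 0.
Factor out (λ - 6): p(λ) = (λ - 6)·(λ^2 - 2λ - 3).
The quadratic factors as (λ + 1)·(λ - 3).
Eigenvalues: -1, 3, 6.

-1, 3, 6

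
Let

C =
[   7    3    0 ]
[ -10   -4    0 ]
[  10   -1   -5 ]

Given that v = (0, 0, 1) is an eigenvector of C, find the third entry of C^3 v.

-125

First find the eigenvalue: Cv = (0, 0, -5) = -5·(0, 0, 1), so λ = -5.
Then C^3 v = λ^3·v = (-5)^3·(0, 0, 1) = -125·(0, 0, 1) = (0, 0, -125).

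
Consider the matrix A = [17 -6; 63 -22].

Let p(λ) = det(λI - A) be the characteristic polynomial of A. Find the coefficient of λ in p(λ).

The coefficient of λ of det(λI - A) is −trace(A).
trace(A) = (17) + (-22) = -5, so the coefficient is 5.

5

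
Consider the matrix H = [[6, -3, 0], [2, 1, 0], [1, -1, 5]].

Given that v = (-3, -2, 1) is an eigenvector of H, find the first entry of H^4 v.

-768

First find the eigenvalue: Hv = (-12, -8, 4) = 4·(-3, -2, 1), so λ = 4.
Then H^4 v = λ^4·v = 4^4·(-3, -2, 1) = 256·(-3, -2, 1) = (-768, -512, 256).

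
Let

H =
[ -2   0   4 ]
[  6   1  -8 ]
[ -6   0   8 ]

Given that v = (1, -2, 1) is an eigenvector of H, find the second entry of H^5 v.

-64

First find the eigenvalue: Hv = (2, -4, 2) = 2·(1, -2, 1), so λ = 2.
Then H^5 v = λ^5·v = 2^5·(1, -2, 1) = 32·(1, -2, 1) = (32, -64, 32).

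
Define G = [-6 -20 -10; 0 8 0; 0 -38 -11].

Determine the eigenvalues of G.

The characteristic polynomial is p(λ) = det(λI - G).
Cofactor expansion gives p(λ) = λ^3 + 9λ^2 - 70λ - 528.
Since p(8) = 0, λ = 8 is a root.
Factor out (λ - 8): p(λ) = (λ - 8)·(λ^2 + 17λ + 66).
The quadratic factors as (λ + 11)·(λ + 6).
Eigenvalues: -11, -6, 8.

-11, -6, 8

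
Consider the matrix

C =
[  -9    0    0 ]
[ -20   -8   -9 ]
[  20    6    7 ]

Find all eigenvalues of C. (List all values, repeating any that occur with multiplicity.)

-9, -2, 1

Set up det(μI - C) = 0.
Expanding the 3×3 determinant: p(μ) = μ^3 + 10μ^2 + 7μ - 18.
Rational-root test: μ = -9 gives p(-9) = 0.
Dividing by (μ + 9) leaves μ^2 + μ - 2.
The quadratic factors as (μ + 2)·(μ - 1).
Eigenvalues: -9, -2, 1.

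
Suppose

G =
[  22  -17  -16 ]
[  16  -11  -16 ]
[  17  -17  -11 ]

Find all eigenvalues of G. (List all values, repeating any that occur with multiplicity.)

Set up det(lambda·I - G) = 0.
Cofactor expansion gives p(lambda) = lambda^3 - 91·lambda + 330.
Since p(-11) = 0, lambda = -11 is a root.
Factor out (lambda + 11): p(lambda) = (lambda + 11)·(lambda^2 - 11·lambda + 30).
The quadratic factors as (lambda - 5)·(lambda - 6).
Eigenvalues: -11, 5, 6.

-11, 5, 6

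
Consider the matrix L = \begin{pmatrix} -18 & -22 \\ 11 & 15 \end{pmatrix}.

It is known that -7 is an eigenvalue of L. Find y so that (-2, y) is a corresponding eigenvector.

1

We need (L + 7I)v = 0.
L + 7I = [[-11, -22], [11, 22]].
Row 1: (-11)·-2 + (-22)·y = 0
Row 2: (11)·-2 + (22)·y = 0
Solving gives y = 1.
Check: L·(-2, 1) = (14, -7) = -7·(-2, 1).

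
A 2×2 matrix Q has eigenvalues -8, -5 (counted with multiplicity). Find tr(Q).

trace(Q) is the sum of the eigenvalues: (-8) + (-5) = -13.

-13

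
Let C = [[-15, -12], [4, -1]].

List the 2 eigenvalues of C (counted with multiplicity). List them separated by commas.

-9, -7

det(C - λI) = (-15 - λ)(-1 - λ) - (-12)·(4) = λ^2 + 16λ + 63.
This factors as (λ + 9)·(λ + 7) = 0.
Eigenvalues: -9, -7.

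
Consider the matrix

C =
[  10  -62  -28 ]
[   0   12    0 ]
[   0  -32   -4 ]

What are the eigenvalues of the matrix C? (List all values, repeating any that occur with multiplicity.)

The characteristic polynomial is p(lambda) = det(lambda·I - C).
Cofactor expansion gives p(lambda) = lambda^3 - 18·lambda^2 + 32·lambda + 480.
Rational-root test: lambda = -4 gives p(-4) = 0.
Dividing by (lambda + 4) leaves lambda^2 - 22·lambda + 120.
The quadratic factors as (lambda - 10)·(lambda - 12).
Eigenvalues: -4, 10, 12.

-4, 10, 12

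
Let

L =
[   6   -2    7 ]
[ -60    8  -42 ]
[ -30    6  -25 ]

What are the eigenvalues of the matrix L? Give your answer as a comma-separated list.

-4, -4, -3

Set up det(λI - L) = 0.
Expanding along the first row, p(λ) = λ^3 + 11λ^2 + 40λ + 48.
Try λ = -3: p(-3) = 0, so -3 is a root.
Dividing by (λ + 3) leaves λ^2 + 8λ + 16.
The quadratic factor is (λ + 4)^2.
Eigenvalues: -4, -4, -3.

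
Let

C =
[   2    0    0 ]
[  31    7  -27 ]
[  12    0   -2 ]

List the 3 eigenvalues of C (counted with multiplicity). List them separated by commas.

-2, 2, 7

Set up det(tI - C) = 0.
Expanding the 3×3 determinant: p(t) = t^3 - 7t^2 - 4t + 28.
Since p(-2) = 0, t = -2 is a root.
Dividing by (t + 2) leaves t^2 - 9t + 14.
The quadratic factors as (t - 2)·(t - 7).
Eigenvalues: -2, 2, 7.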